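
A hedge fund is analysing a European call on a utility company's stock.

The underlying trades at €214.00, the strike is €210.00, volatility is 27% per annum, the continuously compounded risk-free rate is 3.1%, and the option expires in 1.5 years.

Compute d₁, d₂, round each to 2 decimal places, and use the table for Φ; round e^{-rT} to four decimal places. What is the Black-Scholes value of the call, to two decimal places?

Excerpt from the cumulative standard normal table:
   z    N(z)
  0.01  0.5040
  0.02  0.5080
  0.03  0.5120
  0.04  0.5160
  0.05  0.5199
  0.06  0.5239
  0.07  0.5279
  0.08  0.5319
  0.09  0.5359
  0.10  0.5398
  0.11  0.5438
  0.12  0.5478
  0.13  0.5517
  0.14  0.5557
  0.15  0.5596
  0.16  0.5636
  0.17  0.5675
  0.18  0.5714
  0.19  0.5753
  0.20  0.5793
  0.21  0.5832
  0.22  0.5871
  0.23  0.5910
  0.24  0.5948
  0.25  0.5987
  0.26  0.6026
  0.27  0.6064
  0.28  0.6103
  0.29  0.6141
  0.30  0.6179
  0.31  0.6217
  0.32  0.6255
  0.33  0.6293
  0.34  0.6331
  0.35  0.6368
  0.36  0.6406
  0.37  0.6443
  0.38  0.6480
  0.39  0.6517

T = 1.5;  σ√T = 0.3307
d₁ = [ln(214/210) + (0.031 + ½·0.27²)·1.5] / (σ√T) = (0.0189 + 0.1012) / 0.3307 = 0.3630 ≈ 0.36
d₂ = 0.3630 − 0.3307 = 0.0323 ≈ 0.03
e^(−rT) = e^(−0.031·1.5) = 0.9546
C = 214·N(0.36) − 210·0.9546·N(0.03) = 214·0.6406 − 210·0.9546·0.5120 = 137.0884 − 102.6386 = 34.4498

€34.45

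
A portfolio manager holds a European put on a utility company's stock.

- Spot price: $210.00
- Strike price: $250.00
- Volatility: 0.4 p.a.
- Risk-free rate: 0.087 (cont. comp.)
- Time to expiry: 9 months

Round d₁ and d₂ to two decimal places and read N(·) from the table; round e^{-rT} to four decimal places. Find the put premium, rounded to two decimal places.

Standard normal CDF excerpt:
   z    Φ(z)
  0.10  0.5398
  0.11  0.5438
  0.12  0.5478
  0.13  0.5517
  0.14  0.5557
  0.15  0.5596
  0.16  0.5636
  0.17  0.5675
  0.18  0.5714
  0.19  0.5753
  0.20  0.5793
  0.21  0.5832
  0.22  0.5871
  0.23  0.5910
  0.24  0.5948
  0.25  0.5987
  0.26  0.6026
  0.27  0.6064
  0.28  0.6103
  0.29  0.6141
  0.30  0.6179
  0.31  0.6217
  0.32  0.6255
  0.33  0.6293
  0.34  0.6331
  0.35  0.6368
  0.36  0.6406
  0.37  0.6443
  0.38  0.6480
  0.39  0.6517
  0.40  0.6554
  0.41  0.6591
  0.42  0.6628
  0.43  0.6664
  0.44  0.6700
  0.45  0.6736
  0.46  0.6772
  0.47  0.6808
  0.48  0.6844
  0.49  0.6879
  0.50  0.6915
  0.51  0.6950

σ√T = 0.4 × 0.8660 = 0.3464
d₁ = [ln(210/250) + (0.087 + 0.4²/2)·0.75] / 0.3464 = [-0.1744 + 0.1253] / 0.3464 = -0.1417 which rounds to -0.14
d₂ = d₁ − σ√T = -0.1417 − 0.3464 = -0.4882 which rounds to -0.49
e^(−rT) = e^(−0.087·0.75) = 0.9368
N(−d₂) = N(0.49) = 0.6879;  N(−d₁) = N(0.14) = 0.5557
P = 250·0.9368·0.6879 − 210·0.5557 = 161.1062 − 116.6970 = 44.4092

$44.41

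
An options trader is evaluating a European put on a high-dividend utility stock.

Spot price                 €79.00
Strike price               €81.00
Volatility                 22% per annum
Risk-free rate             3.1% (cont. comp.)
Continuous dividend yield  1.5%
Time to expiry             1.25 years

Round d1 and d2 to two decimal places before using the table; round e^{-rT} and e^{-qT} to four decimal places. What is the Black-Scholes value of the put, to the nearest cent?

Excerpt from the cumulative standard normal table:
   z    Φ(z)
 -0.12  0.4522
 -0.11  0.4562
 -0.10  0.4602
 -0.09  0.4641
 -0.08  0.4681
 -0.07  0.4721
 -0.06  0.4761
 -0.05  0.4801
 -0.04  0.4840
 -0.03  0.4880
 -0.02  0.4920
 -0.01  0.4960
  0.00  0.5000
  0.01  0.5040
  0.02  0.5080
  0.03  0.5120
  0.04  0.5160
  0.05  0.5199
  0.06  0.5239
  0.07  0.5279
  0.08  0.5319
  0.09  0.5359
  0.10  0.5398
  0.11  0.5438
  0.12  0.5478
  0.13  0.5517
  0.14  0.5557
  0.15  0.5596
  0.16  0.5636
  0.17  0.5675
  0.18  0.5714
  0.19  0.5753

σ√T = 0.22·√1.25 = 0.2460
d₁ = [ln(79/81) + (0.031 − 0.015 + 0.22²/2)·1.25] / 0.2460 = [-0.0250 + 0.0503] / 0.2460 = 0.1027 ⇒ 0.10
d₂ = d₁ − σ√T = 0.1027 − 0.2460 = -0.1433 ⇒ -0.14
exp(−qT) = exp(−0.015·1.25) = 0.9814;  exp(−rT) = exp(−0.031·1.25) = 0.9620
N(−d₂) = N(0.14) = 0.5557;  N(−d₁) = N(-0.10) = 0.4602
P = 81·0.9620·0.5557 − 79·0.9814·0.4602 = 43.3013 − 35.6796 = 7.6217

€7.62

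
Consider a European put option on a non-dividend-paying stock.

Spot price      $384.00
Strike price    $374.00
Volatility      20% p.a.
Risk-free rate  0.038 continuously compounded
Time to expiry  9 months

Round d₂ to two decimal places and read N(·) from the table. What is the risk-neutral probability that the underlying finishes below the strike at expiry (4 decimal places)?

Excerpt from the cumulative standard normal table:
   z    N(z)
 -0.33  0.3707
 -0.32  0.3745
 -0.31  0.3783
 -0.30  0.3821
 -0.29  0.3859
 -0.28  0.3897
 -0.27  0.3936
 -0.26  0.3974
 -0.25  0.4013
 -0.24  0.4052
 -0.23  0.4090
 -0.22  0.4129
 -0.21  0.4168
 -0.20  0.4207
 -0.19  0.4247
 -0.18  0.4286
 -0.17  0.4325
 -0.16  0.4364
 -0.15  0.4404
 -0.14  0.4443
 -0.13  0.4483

0.4090

σ√T = 0.2·√0.75 = 0.1732
d₁ = [ln(384/374) + (0.038 + 0.2²/2)·0.75] / 0.1732 = [0.0264 + 0.0435] / 0.1732 = 0.4035 which rounds to 0.40
d₂ = d₁ − σ√T = 0.4035 − 0.1732 = 0.2303 which rounds to 0.23
Pr(exercise) under Q = N(−d₂) = N(-0.23) = 0.4090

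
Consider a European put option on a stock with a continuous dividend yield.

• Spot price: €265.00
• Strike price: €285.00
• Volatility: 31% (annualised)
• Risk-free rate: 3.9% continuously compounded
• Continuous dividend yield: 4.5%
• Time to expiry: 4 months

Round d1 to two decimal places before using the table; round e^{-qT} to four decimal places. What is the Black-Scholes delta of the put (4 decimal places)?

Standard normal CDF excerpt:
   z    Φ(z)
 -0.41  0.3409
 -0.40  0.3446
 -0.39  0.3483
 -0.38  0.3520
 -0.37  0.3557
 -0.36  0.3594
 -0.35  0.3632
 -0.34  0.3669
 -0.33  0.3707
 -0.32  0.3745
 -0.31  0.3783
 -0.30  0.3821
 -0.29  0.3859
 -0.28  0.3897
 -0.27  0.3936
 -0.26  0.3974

-0.6199

σ√T = 0.31 × 0.5774 = 0.1790
ln(S/K) + (r − q + σ²/2)T = ln(265/285) + (0.039 − 0.045 + 0.31²/2)·0.3333 = -0.0728 + 0.0140 = -0.0587
d₁ = -0.0587 / 0.1790 = -0.3282 which rounds to -0.33
N(d₁) = N(-0.33) = 0.3707
Δ_put = e^(−qT)·(N(d₁) − 1) = 0.9851·(0.3707 − 1) = -0.6199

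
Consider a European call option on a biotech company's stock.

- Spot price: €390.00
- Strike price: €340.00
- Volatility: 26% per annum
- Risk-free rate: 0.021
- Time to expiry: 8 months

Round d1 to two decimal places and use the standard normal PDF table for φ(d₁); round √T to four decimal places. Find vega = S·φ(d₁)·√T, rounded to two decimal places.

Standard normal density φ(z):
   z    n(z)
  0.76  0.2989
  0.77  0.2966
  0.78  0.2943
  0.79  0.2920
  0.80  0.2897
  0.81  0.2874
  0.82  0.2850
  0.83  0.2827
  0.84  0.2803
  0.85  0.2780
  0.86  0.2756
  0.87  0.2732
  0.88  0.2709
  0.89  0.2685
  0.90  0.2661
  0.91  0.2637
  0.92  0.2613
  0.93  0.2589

90.75

σ√T = 0.26·√0.6667 = 0.2123
d₁ = [ln(390/340) + (0.021 + 0.26²/2)·0.6667] / 0.2123 = [0.1372 + 0.0365] / 0.2123 = 0.8184 which rounds to 0.82
√T = √0.6667 = 0.8165
φ(d₁) = φ(0.82) = 0.2850
vega = S·φ(d₁)·√T = 390·0.2850·0.8165 = 90.7540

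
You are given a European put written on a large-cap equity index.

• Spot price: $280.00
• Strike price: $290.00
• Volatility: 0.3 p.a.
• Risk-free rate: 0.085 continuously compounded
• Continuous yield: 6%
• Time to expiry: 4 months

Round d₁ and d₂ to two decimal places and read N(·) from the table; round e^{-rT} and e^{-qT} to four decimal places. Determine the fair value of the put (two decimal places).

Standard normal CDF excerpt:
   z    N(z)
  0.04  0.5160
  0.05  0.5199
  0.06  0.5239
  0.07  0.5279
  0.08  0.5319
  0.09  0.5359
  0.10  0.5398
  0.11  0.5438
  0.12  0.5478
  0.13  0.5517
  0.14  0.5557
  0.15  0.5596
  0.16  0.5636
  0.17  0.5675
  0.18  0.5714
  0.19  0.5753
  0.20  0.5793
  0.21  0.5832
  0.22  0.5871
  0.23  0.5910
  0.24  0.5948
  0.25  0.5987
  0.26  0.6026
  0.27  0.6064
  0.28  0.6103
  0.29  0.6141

$22.79

σ√T = 0.3 × 0.5774 = 0.1732
d₁ = [ln(280/290) + (0.085 − 0.06 + 0.3²/2)·0.3333] / 0.1732 = [-0.0351 + 0.0233] / 0.1732 = -0.0679 ≈ -0.07
d₂ = d₁ − σ√T = -0.0679 − 0.1732 = -0.2411 ≈ -0.24
exp(−qT) = exp(−0.06·0.3333) = 0.9802;  exp(−rT) = exp(−0.085·0.3333) = 0.9721
N(−d₂) = N(0.24) = 0.5948;  N(−d₁) = N(0.07) = 0.5279
P = 290·0.9721·0.5948 − 280·0.9802·0.5279 = 167.6795 − 144.8853 = 22.7942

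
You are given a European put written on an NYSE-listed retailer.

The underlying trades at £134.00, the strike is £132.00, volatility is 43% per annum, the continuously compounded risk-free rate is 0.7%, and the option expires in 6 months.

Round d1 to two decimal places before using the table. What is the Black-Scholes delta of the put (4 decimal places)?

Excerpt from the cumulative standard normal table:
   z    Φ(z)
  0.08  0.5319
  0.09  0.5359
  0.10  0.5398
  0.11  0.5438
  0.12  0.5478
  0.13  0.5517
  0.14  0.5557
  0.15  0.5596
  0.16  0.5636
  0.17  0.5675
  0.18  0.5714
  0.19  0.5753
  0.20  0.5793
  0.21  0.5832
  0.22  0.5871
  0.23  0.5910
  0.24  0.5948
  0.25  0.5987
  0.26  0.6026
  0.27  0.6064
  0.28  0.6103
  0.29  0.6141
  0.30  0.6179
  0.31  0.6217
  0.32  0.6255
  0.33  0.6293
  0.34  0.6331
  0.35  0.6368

-0.4168

T = 0.5;  σ√T = 0.3041
d₁ = [ln(134/132) + (0.007 + ½·0.43²)·0.5] / (σ√T) = (0.0150 + 0.0497) / 0.3041 = 0.2130 → 0.21
N(d₁) = N(0.21) = 0.5832
Δ_put = N(d₁) − 1 = 0.5832 − 1 = -0.4168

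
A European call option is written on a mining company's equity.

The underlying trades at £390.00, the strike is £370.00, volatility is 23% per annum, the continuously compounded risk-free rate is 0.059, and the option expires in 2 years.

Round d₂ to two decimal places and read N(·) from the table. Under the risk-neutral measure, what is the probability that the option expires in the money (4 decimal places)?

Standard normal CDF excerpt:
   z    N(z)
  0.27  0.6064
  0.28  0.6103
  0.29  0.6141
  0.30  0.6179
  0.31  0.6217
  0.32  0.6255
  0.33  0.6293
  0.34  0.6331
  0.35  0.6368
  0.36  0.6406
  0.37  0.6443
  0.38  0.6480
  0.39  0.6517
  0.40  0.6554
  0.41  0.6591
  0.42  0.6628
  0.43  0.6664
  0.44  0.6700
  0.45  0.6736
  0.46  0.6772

0.6406

σ√T = 0.23 × 1.4142 = 0.3253
d₁ = [ln(390/370) + (0.059 + ½·0.23²)·2] / (σ√T) = (0.0526 + 0.1709) / 0.3253 = 0.6873 → 0.69
d₂ = 0.6873 − 0.3253 = 0.3620 → 0.36
Risk-neutral Pr[S_T > K] = N(d₂) = N(0.36) = 0.6406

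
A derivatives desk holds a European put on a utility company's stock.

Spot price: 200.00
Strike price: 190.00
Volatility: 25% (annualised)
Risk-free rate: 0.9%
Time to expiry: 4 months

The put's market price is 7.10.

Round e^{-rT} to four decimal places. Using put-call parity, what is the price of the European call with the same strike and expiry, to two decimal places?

17.67

exp(−rT) = exp(−0.009·0.3333) = 0.9970
Put-call parity: C − P = S − K·e^(−rT) = 200 − 190·0.9970 = 200 − 189.4300 = 10.5700
C = P + (C − P) = 7.10 + (10.5700) = 17.6700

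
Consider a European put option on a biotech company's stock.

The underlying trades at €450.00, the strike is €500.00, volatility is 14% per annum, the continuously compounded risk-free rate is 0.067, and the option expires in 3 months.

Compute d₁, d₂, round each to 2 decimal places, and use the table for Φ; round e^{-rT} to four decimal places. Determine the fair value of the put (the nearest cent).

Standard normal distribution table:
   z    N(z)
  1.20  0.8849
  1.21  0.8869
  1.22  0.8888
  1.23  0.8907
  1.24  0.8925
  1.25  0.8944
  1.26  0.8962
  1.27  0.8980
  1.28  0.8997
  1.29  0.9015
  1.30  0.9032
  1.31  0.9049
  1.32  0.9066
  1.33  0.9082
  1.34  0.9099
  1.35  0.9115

€43.29

σ√T = 0.14·√0.25 = 0.0700
ln(S/K) + (r + σ²/2)T = ln(450/500) + (0.067 + 0.14²/2)·0.25 = -0.1054 + 0.0192 = -0.0862
d₁ = -0.0862 / 0.0700 = -1.2309 → -1.23
d₂ = d₁ − σ√T = -1.2309 − 0.0700 = -1.3009 → -1.30
e^(−rT) = e^(−0.067·0.25) = 0.9834
N(−d₂) = N(1.30) = 0.9032;  N(−d₁) = N(1.23) = 0.8907
P = 500·0.9834·0.9032 − 450·0.8907 = 444.1034 − 400.8150 = 43.2884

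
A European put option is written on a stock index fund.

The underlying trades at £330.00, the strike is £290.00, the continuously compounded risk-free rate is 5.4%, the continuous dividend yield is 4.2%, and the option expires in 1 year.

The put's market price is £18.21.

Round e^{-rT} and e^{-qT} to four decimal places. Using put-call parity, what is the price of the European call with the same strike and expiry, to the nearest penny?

£59.90

e^(−qT) = e^(−0.042·1) = 0.9589;  e^(−rT) = e^(−0.054·1) = 0.9474
Put-call parity: C − P = S·e^(−qT) − K·e^(−rT) = 330·0.9589 − 290·0.9474 = 316.4370 − 274.7460 = 41.6910
C = P + (C − P) = 18.21 + (41.6910) = 59.9010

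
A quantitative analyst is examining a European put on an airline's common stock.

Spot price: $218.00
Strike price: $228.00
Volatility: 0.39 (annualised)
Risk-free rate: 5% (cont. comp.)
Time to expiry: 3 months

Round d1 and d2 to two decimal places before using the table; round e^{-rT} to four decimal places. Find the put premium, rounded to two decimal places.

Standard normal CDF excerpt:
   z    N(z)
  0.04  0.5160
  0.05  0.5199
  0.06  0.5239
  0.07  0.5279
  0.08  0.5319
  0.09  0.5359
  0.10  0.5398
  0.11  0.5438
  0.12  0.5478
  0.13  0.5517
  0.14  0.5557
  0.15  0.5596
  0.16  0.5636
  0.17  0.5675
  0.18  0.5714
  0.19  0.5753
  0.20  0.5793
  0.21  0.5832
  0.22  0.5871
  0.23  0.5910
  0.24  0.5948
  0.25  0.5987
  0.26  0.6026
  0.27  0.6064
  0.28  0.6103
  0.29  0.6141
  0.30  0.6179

T = 0.25;  σ√T = 0.1950
d₁ = [ln(218/228) + (0.05 + 0.39²/2)·0.25] / 0.1950 = [-0.0449 + 0.0315] / 0.1950 = -0.0684 ≈ -0.07
d₂ = d₁ − σ√T = -0.0684 − 0.1950 = -0.2634 ≈ -0.26
exp(−rT) = exp(−0.05·0.25) = 0.9876
N(−d₂) = N(0.26) = 0.6026;  N(−d₁) = N(0.07) = 0.5279
P = 228·0.9876·0.6026 − 218·0.5279 = 135.6891 − 115.0822 = 20.6069

$20.61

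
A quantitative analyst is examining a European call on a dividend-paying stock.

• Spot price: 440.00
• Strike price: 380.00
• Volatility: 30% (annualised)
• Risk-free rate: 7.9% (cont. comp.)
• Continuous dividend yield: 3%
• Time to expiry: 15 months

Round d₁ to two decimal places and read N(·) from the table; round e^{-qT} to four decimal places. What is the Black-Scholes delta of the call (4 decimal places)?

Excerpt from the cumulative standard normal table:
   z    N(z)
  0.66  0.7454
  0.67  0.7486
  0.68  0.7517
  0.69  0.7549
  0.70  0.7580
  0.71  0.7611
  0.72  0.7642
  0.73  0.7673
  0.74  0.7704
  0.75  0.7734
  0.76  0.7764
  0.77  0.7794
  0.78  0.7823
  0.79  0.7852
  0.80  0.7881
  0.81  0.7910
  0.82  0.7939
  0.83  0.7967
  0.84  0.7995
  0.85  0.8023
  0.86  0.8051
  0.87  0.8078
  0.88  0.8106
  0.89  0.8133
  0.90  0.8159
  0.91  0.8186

σ√T = 0.3 × 1.1180 = 0.3354
d₁ = [ln(440/380) + (0.079 − 0.03 + ½·0.3²)·1.25] / (σ√T) = (0.1466 + 0.1175) / 0.3354 = 0.7874 which rounds to 0.79
N(d₁) = N(0.79) = 0.7852
Δ_call = exp(−qT)·N(d₁) = 0.9632·0.7852 = 0.7563

0.7563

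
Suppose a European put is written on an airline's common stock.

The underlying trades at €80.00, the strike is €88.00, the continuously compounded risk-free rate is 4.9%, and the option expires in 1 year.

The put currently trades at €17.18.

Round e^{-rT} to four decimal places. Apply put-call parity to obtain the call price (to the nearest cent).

€13.39

e^(−rT) = e^(−0.049·1) = 0.9522
Put-call parity: C − P = S − K·e^(−rT) = 80 − 88·0.9522 = 80 − 83.7936 = -3.7936
C = P + (C − P) = 17.18 + (-3.7936) = 13.3864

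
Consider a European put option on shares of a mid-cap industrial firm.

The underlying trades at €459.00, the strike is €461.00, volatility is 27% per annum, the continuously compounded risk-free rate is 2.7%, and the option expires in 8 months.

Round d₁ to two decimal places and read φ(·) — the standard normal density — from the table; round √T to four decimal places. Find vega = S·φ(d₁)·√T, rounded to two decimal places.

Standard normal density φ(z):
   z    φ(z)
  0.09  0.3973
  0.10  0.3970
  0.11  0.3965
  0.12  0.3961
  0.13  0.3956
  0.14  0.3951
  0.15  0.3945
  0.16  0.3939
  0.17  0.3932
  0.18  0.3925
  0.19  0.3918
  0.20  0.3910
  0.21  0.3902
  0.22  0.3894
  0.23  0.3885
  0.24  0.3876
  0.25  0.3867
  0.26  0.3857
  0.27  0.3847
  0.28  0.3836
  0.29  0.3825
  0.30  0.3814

147.36

σ√T = 0.27 × 0.8165 = 0.2205
ln(S/K) + (r + σ²/2)T = ln(459/461) + (0.027 + 0.27²/2)·0.6667 = -0.0043 + 0.0423 = 0.0380
d₁ = 0.0380 / 0.2205 = 0.1722 ⇒ 0.17
√T = √0.6667 = 0.8165
φ(d₁) = φ(0.17) = 0.3932
vega = S·φ(d₁)·√T = 459·0.3932·0.8165 = 147.3609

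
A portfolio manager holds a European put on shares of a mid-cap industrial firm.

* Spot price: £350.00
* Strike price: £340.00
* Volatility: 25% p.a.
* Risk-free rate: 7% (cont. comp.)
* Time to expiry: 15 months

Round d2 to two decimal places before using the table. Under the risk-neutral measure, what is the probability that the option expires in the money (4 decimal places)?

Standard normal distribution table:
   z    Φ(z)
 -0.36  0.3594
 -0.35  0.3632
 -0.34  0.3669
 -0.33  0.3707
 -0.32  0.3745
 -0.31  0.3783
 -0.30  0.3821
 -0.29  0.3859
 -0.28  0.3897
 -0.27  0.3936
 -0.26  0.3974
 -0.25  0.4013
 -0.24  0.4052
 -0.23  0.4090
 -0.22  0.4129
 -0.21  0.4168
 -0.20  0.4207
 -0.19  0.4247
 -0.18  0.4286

T = 1.25;  σ√T = 0.2795
d₁ = [ln(350/340) + (0.07 + 0.25²/2)·1.25] / 0.2795 = [0.0290 + 0.1266] / 0.2795 = 0.5565 ≈ 0.56
d₂ = d₁ − σ√T = 0.5565 − 0.2795 = 0.2770 ≈ 0.28
Pr(exercise) under Q = N(−d₂) = N(-0.28) = 0.3897

0.3897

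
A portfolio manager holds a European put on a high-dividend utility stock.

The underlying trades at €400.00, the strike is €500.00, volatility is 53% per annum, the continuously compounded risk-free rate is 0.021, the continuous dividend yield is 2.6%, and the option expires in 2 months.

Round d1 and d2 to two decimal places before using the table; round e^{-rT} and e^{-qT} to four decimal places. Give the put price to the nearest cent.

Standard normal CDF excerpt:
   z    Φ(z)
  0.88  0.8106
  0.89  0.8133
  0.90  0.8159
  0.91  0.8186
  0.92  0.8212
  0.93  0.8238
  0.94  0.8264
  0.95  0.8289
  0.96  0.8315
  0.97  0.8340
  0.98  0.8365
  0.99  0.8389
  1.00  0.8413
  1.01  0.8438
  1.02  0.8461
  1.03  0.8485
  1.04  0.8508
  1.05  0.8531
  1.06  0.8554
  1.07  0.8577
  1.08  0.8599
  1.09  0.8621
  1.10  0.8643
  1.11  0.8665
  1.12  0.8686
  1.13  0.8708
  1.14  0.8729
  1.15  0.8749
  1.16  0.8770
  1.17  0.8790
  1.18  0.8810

€106.82

σ√T = 0.53 × 0.4082 = 0.2164
d₁ = [ln(400/500) + (0.021 − 0.026 + 0.53²/2)·0.1667] / 0.2164 = [-0.2231 + 0.0226] / 0.2164 = -0.9270 ⇒ -0.93
d₂ = d₁ − σ√T = -0.9270 − 0.2164 = -1.1433 ⇒ -1.14
exp(−qT) = exp(−0.026·0.1667) = 0.9957;  exp(−rT) = exp(−0.021·0.1667) = 0.9965
N(−d₂) = N(1.14) = 0.8729;  N(−d₁) = N(0.93) = 0.8238
P = 500·0.9965·0.8729 − 400·0.9957·0.8238 = 434.9224 − 328.1031 = 106.8194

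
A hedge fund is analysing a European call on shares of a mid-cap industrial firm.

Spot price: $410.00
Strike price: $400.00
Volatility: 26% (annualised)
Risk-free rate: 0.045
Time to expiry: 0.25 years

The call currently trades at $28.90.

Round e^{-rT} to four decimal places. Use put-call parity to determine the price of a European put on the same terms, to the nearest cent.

exp(−rT) = exp(−0.045·0.25) = 0.9888
Put-call parity: C − P = S − K·e^(−rT) = 410 − 400·0.9888 = 410 − 395.5200 = 14.4800
P = C − (C − P) = 28.90 − (14.4800) = 14.4200

$14.42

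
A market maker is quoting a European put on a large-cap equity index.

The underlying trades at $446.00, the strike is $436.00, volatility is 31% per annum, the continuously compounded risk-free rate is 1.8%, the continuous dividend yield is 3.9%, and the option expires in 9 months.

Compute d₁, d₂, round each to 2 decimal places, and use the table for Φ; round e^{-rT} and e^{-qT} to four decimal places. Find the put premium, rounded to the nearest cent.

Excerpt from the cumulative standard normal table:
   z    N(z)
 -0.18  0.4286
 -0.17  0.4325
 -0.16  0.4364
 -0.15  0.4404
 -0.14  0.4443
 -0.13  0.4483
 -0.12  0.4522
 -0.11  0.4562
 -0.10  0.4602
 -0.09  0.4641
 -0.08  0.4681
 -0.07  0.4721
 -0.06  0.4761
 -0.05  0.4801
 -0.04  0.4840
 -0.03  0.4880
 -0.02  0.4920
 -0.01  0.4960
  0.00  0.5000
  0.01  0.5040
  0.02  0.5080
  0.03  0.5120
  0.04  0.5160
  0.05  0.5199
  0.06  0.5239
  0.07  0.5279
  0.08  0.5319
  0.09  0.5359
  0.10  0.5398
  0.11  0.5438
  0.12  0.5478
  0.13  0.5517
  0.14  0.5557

σ√T = 0.31·√0.75 = 0.2685
d₁ = [ln(446/436) + (0.018 − 0.039 + 0.31²/2)·0.75] / 0.2685 = [0.0227 + 0.0203] / 0.2685 = 0.1600 which rounds to 0.16
d₂ = d₁ − σ√T = 0.1600 − 0.2685 = -0.1084 which rounds to -0.11
e^(−qT) = e^(−0.039·0.75) = 0.9712;  e^(−rT) = e^(−0.018·0.75) = 0.9866
N(−d₂) = N(0.11) = 0.5438;  N(−d₁) = N(-0.16) = 0.4364
P = 436·0.9866·0.5438 − 446·0.9712·0.4364 = 233.9197 − 189.0289 = 44.8908

$44.89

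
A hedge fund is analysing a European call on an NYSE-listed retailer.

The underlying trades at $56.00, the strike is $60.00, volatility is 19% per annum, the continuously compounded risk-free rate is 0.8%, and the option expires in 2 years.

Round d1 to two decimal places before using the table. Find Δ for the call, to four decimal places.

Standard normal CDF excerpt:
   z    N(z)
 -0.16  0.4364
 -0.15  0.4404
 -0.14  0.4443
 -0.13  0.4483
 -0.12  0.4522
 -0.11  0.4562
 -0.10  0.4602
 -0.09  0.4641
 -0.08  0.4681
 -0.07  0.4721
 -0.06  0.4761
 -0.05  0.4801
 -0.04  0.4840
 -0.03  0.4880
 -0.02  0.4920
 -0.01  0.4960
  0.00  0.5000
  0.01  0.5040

σ√T = 0.19 × 1.4142 = 0.2687
d₁ = [ln(56/60) + (0.008 + 0.19²/2)·2] / 0.2687 = [-0.0690 + 0.0521] / 0.2687 = -0.0629 → -0.06
N(d₁) = N(-0.06) = 0.4761
Δ_call = N(d₁) = 0.4761

0.4761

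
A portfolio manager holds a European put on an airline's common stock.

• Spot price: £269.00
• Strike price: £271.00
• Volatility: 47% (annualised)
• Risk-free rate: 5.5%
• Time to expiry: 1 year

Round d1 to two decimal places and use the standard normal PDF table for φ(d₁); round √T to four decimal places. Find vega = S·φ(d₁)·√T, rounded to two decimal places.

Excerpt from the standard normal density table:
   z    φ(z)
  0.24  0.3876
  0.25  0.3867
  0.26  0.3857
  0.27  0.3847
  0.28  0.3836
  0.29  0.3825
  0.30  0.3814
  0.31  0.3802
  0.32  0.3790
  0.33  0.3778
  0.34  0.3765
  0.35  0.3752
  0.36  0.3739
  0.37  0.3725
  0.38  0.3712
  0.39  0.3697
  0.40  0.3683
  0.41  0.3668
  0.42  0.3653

T = 1;  σ√T = 0.4700
d₁ = [ln(269/271) + (0.055 + ½·0.47²)·1] / (σ√T) = (-0.0074 + 0.1654) / 0.4700 = 0.3363 ⇒ 0.34
√T = √1 = 1.0000
φ(d₁) = φ(0.34) = 0.3765
vega = S·φ(d₁)·√T = 269·0.3765·1.0000 = 101.2785
(Call and put vega coincide under Black-Scholes.)

101.28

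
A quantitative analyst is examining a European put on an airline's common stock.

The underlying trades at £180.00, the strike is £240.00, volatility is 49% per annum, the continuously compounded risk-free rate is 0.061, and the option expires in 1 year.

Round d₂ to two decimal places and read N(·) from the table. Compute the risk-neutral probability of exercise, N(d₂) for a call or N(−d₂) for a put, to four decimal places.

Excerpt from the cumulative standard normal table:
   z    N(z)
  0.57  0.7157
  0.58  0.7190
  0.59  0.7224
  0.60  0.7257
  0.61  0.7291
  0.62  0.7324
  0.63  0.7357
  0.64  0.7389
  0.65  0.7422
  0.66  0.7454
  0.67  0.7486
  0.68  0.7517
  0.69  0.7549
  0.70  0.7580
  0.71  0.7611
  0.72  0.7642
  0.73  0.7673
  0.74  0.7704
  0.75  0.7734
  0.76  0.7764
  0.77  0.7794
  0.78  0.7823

σ√T = 0.49·√1 = 0.4900
d₁ = [ln(180/240) + (0.061 + ½·0.49²)·1] / (σ√T) = (-0.2877 + 0.1810) / 0.4900 = -0.2176 ⇒ -0.22
d₂ = -0.2176 − 0.4900 = -0.7076 ⇒ -0.71
Risk-neutral Pr[S_T < K] = N(−d₂) = N(0.71) = 0.7611

0.7611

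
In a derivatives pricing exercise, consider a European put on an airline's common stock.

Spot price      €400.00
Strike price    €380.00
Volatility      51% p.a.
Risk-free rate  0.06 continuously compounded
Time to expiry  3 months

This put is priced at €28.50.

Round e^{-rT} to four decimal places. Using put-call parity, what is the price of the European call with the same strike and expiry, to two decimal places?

€54.16

e^(−rT) = e^(−0.06·0.25) = 0.9851
Put-call parity: C − P = S − K·e^(−rT) = 400 − 380·0.9851 = 400 − 374.3380 = 25.6620
C = P + (C − P) = 28.50 + (25.6620) = 54.1620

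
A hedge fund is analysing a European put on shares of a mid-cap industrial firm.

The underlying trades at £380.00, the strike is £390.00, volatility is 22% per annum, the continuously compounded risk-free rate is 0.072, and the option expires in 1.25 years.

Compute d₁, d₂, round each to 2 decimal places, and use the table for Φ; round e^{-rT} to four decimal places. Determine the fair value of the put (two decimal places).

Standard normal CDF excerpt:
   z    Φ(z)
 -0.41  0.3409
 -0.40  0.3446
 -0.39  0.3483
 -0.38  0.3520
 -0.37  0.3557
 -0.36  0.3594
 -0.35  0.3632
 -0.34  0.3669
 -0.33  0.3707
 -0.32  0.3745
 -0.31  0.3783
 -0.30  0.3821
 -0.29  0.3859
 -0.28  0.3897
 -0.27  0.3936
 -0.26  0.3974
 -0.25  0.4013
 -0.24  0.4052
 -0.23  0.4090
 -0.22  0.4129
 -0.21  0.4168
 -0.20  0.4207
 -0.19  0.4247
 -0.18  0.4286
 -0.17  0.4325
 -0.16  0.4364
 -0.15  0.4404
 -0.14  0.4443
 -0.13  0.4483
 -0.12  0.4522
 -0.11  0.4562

σ√T = 0.22·√1.25 = 0.2460
d₁ = [ln(380/390) + (0.072 + 0.22²/2)·1.25] / 0.2460 = [-0.0260 + 0.1202] / 0.2460 = 0.3833 ≈ 0.38
d₂ = d₁ − σ√T = 0.3833 − 0.2460 = 0.1373 ≈ 0.14
e^(−rT) = e^(−0.072·1.25) = 0.9139
P = 390·0.9139·N(-0.14) − 380·N(-0.38) = 390·0.9139·0.4443 − 380·0.3520 = 158.3579 − 133.7600 = 24.5979

£24.60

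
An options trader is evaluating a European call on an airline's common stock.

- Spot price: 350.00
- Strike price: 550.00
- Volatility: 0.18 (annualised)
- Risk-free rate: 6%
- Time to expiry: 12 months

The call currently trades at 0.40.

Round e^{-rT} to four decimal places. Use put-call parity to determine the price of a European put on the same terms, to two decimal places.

168.39

exp(−rT) = exp(−0.06·1) = 0.9418
Put-call parity: C − P = S − K·e^(−rT) = 350 − 550·0.9418 = 350 − 517.9900 = -167.9900
P = C − (C − P) = 0.40 − (-167.9900) = 168.3900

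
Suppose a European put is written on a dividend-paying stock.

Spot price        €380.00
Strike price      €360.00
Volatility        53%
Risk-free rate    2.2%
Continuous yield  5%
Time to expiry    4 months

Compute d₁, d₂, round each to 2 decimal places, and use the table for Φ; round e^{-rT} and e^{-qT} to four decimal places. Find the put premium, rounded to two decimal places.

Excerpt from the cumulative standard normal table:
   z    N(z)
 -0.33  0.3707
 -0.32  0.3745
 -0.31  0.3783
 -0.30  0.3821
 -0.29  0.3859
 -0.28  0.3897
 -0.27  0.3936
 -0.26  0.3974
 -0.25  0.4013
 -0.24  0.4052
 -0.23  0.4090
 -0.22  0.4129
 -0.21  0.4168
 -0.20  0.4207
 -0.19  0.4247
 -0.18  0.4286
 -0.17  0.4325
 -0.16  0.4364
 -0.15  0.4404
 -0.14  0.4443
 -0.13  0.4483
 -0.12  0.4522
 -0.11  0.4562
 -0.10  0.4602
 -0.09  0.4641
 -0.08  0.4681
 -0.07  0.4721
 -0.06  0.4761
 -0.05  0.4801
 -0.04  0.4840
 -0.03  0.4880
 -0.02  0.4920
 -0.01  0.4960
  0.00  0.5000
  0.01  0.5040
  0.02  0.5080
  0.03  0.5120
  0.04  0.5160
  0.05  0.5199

σ√T = 0.53 × 0.5774 = 0.3060
ln(S/K) + (r − q + σ²/2)T = ln(380/360) + (0.022 − 0.05 + 0.53²/2)·0.3333 = 0.0541 + 0.0375 = 0.0916
d₁ = 0.0916 / 0.3060 = 0.2992 → 0.30
d₂ = d₁ − σ√T = 0.2992 − 0.3060 = -0.0068 → -0.01
exp(−qT) = exp(−0.05·0.3333) = 0.9835;  exp(−rT) = exp(−0.022·0.3333) = 0.9927
N(−d₂) = N(0.01) = 0.5040;  N(−d₁) = N(-0.30) = 0.3821
P = 360·0.9927·0.5040 − 380·0.9835·0.3821 = 180.1155 − 142.8022 = 37.3133

€37.31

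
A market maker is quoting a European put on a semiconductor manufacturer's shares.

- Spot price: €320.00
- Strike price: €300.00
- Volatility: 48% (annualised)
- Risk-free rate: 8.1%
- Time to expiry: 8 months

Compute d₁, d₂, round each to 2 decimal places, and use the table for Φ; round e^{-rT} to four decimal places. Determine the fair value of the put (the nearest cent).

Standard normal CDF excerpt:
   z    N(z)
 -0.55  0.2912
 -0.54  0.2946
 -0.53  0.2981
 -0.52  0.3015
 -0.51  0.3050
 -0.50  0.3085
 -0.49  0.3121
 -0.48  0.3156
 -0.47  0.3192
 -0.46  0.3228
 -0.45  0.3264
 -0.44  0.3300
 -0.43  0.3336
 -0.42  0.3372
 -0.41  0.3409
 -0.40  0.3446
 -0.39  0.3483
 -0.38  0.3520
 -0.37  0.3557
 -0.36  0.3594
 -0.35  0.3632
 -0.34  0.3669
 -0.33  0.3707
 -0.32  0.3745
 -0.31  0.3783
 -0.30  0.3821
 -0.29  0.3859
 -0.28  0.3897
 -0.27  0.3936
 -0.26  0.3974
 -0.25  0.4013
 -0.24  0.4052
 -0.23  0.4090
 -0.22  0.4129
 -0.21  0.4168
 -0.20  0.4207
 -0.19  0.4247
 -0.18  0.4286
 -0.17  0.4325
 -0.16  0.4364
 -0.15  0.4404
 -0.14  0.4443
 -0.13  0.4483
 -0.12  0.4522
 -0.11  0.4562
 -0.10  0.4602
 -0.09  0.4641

€30.94

σ√T = 0.48 × 0.8165 = 0.3919
d₁ = [ln(320/300) + (0.081 + ½·0.48²)·0.6667] / (σ√T) = (0.0645 + 0.1308) / 0.3919 = 0.4984 → 0.50
d₂ = 0.4984 − 0.3919 = 0.1065 → 0.11
e^(−rT) = e^(−0.081·0.6667) = 0.9474
N(−d₂) = N(-0.11) = 0.4562;  N(−d₁) = N(-0.50) = 0.3085
P = 300·0.9474·0.4562 − 320·0.3085 = 129.6612 − 98.7200 = 30.9412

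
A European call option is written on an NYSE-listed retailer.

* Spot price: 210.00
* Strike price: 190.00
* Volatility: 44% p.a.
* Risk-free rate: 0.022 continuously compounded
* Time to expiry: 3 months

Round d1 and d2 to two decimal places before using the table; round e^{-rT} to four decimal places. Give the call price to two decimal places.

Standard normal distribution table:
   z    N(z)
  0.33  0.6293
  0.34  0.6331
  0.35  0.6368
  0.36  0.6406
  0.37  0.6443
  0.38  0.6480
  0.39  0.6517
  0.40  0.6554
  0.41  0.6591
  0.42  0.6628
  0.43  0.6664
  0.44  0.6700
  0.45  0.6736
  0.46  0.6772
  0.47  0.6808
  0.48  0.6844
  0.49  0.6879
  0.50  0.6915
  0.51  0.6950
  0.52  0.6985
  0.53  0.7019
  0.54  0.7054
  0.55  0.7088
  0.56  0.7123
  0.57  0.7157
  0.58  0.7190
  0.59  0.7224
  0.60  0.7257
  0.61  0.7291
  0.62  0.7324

σ√T = 0.44 × 0.5000 = 0.2200
d₁ = [ln(210/190) + (0.022 + ½·0.44²)·0.25] / (σ√T) = (0.1001 + 0.0297) / 0.2200 = 0.5899 ⇒ 0.59
d₂ = 0.5899 − 0.2200 = 0.3699 ⇒ 0.37
exp(−rT) = exp(−0.022·0.25) = 0.9945
C = 210·N(0.59) − 190·0.9945·N(0.37) = 210·0.7224 − 190·0.9945·0.6443 = 151.7040 − 121.7437 = 29.9603

29.96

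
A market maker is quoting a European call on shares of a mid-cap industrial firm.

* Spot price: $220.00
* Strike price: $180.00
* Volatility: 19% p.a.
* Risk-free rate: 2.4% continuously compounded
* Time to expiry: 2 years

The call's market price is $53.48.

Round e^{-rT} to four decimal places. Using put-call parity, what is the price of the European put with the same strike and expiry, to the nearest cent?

$5.04

exp(−rT) = exp(−0.024·2) = 0.9531
Put-call parity: C − P = S − K·e^(−rT) = 220 − 180·0.9531 = 220 − 171.5580 = 48.4420
P = C − (C − P) = 53.48 − (48.4420) = 5.0380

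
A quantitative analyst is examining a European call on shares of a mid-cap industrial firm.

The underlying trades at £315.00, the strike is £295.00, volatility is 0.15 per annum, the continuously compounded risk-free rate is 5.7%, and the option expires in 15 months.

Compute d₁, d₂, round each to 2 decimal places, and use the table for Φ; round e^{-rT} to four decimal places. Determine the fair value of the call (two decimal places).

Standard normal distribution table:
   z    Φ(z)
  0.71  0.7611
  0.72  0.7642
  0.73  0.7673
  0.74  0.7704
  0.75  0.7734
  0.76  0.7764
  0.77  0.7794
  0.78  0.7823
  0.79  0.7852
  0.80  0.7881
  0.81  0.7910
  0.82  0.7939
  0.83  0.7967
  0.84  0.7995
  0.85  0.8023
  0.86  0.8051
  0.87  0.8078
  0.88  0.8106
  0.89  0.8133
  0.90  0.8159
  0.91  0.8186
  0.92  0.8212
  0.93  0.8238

£46.23

T = 1.25;  σ√T = 0.1677
ln(S/K) + (r + σ²/2)T = ln(315/295) + (0.057 + 0.15²/2)·1.25 = 0.0656 + 0.0853 = 0.1509
d₁ = 0.1509 / 0.1677 = 0.8999 which rounds to 0.90
d₂ = d₁ − σ√T = 0.8999 − 0.1677 = 0.7321 which rounds to 0.73
e^(−rT) = e^(−0.057·1.25) = 0.9312
C = 315·N(0.90) − 295·0.9312·N(0.73) = 315·0.8159 − 295·0.9312·0.7673 = 257.0085 − 210.7804 = 46.2281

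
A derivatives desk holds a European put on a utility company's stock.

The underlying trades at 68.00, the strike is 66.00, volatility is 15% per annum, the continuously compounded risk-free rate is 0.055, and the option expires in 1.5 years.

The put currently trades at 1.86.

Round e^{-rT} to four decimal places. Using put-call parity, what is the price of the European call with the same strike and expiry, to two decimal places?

e^(−rT) = e^(−0.055·1.5) = 0.9208
Put-call parity: C − P = S − K·e^(−rT) = 68 − 66·0.9208 = 68 − 60.7728 = 7.2272
C = P + (C − P) = 1.86 + (7.2272) = 9.0872

9.09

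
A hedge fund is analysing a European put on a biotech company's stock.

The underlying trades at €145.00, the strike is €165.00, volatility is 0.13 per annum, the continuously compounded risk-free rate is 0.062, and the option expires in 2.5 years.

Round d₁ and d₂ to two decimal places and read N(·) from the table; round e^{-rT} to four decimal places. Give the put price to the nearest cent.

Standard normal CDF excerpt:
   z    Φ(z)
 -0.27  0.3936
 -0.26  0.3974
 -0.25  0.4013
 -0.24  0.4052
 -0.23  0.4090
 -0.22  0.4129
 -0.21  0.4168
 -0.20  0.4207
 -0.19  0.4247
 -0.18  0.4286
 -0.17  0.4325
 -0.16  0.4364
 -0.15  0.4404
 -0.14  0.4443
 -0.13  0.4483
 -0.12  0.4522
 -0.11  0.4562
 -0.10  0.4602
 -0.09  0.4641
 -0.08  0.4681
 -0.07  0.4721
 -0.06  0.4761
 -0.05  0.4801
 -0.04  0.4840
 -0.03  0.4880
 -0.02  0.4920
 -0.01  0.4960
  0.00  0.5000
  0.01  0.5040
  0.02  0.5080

€10.22

σ√T = 0.13·√2.5 = 0.2055
d₁ = [ln(145/165) + (0.062 + 0.13²/2)·2.5] / 0.2055 = [-0.1292 + 0.1761] / 0.2055 = 0.2282 ≈ 0.23
d₂ = d₁ − σ√T = 0.2282 − 0.2055 = 0.0227 ≈ 0.02
exp(−rT) = exp(−0.062·2.5) = 0.8564
P = 165·0.8564·N(-0.02) − 145·N(-0.23) = 165·0.8564·0.4920 − 145·0.4090 = 69.5226 − 59.3050 = 10.2176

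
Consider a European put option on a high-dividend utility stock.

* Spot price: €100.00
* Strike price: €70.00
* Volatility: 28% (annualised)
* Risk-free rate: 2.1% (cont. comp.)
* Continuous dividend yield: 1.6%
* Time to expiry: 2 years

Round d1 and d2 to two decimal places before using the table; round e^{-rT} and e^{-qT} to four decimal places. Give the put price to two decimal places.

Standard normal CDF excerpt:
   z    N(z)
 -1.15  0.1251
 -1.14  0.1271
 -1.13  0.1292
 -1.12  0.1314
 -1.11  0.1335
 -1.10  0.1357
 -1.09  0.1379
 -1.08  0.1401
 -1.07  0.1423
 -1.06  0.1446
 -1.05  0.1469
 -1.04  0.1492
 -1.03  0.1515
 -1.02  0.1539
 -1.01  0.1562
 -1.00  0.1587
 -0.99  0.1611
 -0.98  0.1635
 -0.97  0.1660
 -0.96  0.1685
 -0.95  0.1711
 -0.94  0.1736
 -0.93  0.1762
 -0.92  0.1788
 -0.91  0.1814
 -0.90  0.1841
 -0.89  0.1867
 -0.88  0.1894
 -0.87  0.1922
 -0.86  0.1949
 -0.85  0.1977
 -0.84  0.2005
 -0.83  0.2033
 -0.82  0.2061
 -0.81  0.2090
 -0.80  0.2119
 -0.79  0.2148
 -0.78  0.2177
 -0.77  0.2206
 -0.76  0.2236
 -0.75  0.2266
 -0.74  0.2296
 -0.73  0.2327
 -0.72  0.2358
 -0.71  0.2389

€2.89

σ√T = 0.28·√2 = 0.3960
ln(S/K) + (r − q + σ²/2)T = ln(100/70) + (0.021 − 0.016 + 0.28²/2)·2 = 0.3567 + 0.0884 = 0.4451
d₁ = 0.4451 / 0.3960 = 1.1240 which rounds to 1.12
d₂ = d₁ − σ√T = 1.1240 − 0.3960 = 0.7280 which rounds to 0.73
exp(−qT) = exp(−0.016·2) = 0.9685;  exp(−rT) = exp(−0.021·2) = 0.9589
N(−d₂) = N(-0.73) = 0.2327;  N(−d₁) = N(-1.12) = 0.1314
P = 70·0.9589·0.2327 − 100·0.9685·0.1314 = 15.6195 − 12.7261 = 2.8934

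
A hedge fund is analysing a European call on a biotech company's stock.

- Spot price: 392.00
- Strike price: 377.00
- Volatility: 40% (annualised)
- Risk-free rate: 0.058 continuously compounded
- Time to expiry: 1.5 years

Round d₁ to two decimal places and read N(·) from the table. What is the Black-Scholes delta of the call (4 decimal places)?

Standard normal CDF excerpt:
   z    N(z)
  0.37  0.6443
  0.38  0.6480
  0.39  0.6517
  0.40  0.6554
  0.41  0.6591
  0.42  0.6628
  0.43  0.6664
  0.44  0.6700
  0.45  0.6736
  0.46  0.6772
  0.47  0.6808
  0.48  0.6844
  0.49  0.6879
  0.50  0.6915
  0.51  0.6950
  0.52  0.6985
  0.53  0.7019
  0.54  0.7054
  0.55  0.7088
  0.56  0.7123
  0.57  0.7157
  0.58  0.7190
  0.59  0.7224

σ√T = 0.4·√1.5 = 0.4899
d₁ = [ln(392/377) + (0.058 + 0.4²/2)·1.5] / 0.4899 = [0.0390 + 0.2070] / 0.4899 = 0.5022 → 0.50
N(d₁) = N(0.50) = 0.6915
Δ_call = N(d₁) = 0.6915

0.6915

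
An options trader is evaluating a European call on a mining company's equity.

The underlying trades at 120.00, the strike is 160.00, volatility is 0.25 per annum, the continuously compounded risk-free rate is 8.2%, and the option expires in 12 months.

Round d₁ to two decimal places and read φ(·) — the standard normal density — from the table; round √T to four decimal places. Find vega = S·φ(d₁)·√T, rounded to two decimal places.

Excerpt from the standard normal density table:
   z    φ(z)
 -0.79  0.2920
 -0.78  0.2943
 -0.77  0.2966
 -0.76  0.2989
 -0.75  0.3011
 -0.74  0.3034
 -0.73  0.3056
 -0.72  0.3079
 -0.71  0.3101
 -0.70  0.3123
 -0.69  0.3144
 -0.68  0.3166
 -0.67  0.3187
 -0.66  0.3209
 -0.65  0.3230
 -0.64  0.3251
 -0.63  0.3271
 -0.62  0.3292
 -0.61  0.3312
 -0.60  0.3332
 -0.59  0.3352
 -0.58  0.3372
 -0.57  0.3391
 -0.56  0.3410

37.48

σ√T = 0.25·√1 = 0.2500
ln(S/K) + (r + σ²/2)T = ln(120/160) + (0.082 + 0.25²/2)·1 = -0.2877 + 0.1133 = -0.1744
d₁ = -0.1744 / 0.2500 = -0.6977 ⇒ -0.70
√T = √1 = 1.0000
φ(d₁) = φ(-0.70) = 0.3123
vega = S·φ(d₁)·√T = 120·0.3123·1.0000 = 37.4760
(Call and put vega coincide under Black-Scholes.)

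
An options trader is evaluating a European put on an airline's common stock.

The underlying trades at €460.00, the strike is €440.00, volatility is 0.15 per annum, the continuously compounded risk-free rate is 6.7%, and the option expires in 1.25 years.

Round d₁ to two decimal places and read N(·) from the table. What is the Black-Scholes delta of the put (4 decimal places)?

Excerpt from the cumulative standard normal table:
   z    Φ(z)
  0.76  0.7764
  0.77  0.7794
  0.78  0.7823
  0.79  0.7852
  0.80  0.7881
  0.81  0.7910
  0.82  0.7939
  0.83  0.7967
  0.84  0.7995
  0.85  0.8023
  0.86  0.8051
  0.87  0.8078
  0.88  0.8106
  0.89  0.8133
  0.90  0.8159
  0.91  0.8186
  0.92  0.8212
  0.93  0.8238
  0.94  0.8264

-0.1977

σ√T = 0.15 × 1.1180 = 0.1677
d₁ = [ln(460/440) + (0.067 + ½·0.15²)·1.25] / (σ√T) = (0.0445 + 0.0978) / 0.1677 = 0.8483 ⇒ 0.85
N(d₁) = N(0.85) = 0.8023
Δ_put = N(d₁) − 1 = 0.8023 − 1 = -0.1977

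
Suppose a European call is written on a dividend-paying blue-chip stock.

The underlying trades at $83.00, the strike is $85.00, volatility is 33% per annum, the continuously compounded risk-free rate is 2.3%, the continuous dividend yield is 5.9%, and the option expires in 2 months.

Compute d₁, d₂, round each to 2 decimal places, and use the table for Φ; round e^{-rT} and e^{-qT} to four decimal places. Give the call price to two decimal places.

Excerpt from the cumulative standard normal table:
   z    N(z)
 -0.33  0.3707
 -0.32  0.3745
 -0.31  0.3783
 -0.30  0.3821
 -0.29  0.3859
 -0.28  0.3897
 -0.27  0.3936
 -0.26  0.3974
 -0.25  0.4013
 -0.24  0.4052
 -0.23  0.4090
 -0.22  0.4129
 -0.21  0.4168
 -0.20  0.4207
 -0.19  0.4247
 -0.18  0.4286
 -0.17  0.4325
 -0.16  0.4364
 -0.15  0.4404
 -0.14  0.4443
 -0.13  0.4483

σ√T = 0.33·√0.1667 = 0.1347
d₁ = [ln(83/85) + (0.023 − 0.059 + ½·0.33²)·0.1667] / (σ√T) = (-0.0238 + 0.0031) / 0.1347 = -0.1539 ⇒ -0.15
d₂ = -0.1539 − 0.1347 = -0.2886 ⇒ -0.29
e^(−qT) = e^(−0.059·0.1667) = 0.9902;  e^(−rT) = e^(−0.023·0.1667) = 0.9962
C = 83·0.9902·N(-0.15) − 85·0.9962·N(-0.29) = 83·0.9902·0.4404 − 85·0.9962·0.3859 = 36.1950 − 32.6769 = 3.5181

$3.52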